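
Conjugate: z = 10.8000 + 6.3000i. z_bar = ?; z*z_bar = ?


z_bar = 10.8000 - 6.3000i
z*z_bar = 10.8^2 + 6.3^2 = 116.64 + 39.69 = 156.33

z_bar = 10.8000 - 6.3000i, z*z_bar = 156.33


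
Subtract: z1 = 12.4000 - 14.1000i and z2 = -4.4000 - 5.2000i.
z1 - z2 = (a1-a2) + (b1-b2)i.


Real: 12.4 + 4.4 = 16.8
Imag: -14.1 + 5.2 = -8.9

16.8000 - 8.9000i


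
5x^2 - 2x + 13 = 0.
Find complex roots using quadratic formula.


disc = (-2)^2 - 4*5*13 = 4 - 260 = -256
sqrt(|disc|) = sqrt(256) = 16.0000
Real part = 2/(2*5) = 0.2000
Imag part = 16.0000/(2*5) = 1.6000

0.2000 ± 1.6000i


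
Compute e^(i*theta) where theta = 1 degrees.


cos(1°) = 0.9998
sin(1°) = 0.0175

e^(i*1°) = 0.9998 + 0.0175i


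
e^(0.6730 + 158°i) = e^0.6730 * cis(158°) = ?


e^0.6730 = 1.9601
cos(158°) = -0.9272
sin(158°) = 0.3746
Real = 1.9601*(-0.9272) = -1.8174
Imag = 1.9601*0.3746 = 0.7343

-1.8174 + 0.7343i


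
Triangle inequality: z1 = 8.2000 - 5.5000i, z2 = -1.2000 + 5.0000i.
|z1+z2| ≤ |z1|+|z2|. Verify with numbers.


|z1| = sqrt(8.2^2 + (-5.5)^2) = sqrt(97.49) = 9.8737
|z2| = sqrt((-1.2)^2 + 5^2) = sqrt(26.44) = 5.1420
z1+z2 = 7.0000 - 0.5000i
|z1+z2| = sqrt(49.25) = 7.0178
|z1|+|z2| = 9.8737 + 5.1420 = 15.0157

|z1+z2| = 7.0178 ≤ |z1|+|z2| = 15.0157 (verified)


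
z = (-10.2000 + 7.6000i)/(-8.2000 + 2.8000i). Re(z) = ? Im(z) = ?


Multiply by conjugate: (-10.2000 + 7.6000i)(-8.2000 - 2.8000i) / ((-8.2)^2 + 2.8^2)
Numerator real = -10.2*(-8.2) + 7.6*2.8 = 104.92
Numerator imag = 7.6*(-8.2) - (-10.2)*2.8 = -33.76
Denominator = 75.08
Re(z) = 104.92/75.08 = 1.3974
Im(z) = -33.76/75.08 = -0.4497

Re(z) = 1.3974, Im(z) = -0.4497


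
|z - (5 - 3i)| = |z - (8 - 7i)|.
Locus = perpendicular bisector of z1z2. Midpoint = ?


Equal distances means the locus is the perpendicular bisector of z1 and z2.
Midpoint = ((5+8)/2, (-3+(-7))/2) = (6.5000, -5.0000)

Perpendicular bisector through (6.5000, -5.0000)


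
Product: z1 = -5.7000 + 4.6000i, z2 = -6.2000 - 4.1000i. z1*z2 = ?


Real = -5.7*(-6.2) - 4.6*(-4.1) = 35.34 - (-18.86) = 54.2
Imag = -5.7*(-4.1) - (6.2)*4.6 = 23.37 - (28.52) = -5.15

54.2000 - 5.1500i


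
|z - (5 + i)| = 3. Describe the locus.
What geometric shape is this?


|z - z0| = r is a circle with center z0 and radius r.
Center = (5, 1), radius = 3

Circle with center (5, 1) and radius 3


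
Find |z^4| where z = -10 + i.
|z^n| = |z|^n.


|z| = sqrt(100+1) = sqrt(101) = 10.0499
|z^4| = |z|^4 = (sqrt(101))^4 = 101^2 = 10201

|z^4| = 10201


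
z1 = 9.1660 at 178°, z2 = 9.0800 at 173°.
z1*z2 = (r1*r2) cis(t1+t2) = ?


r = 9.1660 * 9.0800 = 83.2273
theta = 178° + 173° = 351° = 351° (mod 360)

83.2273 cis(351°)


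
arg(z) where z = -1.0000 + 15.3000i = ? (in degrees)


Re = -1, Im = 15.3
arg = atan2(15.3, -1) = 93.7395 degrees

arg(z) = 93.7395 degrees


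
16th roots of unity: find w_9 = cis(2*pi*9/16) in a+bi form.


Angle = 360*9/16 = 202.5°
a = cos(202.5°) = -0.9239
b = sin(202.5°) = -0.3827

-0.9239 - 0.3827i


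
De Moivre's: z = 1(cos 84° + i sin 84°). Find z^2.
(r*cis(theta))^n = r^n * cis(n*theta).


r^2 = 1^2 = 1
n*theta = 2*84° = 168° = 168° (mod 360)
a = 1*cos(168°) = -0.9781
b = 1*sin(168°) = 0.2079

1 cis(168°) = -0.9781 + 0.2079i


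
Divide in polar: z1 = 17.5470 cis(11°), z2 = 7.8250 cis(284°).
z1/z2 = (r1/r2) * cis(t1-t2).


r = 17.5470 / 7.8250 = 2.2424
theta = 11° - 284° = -273° = 87° (mod 360)

2.2424 cis(87°)


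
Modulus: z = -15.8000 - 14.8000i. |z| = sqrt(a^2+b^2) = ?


|z| = sqrt((-15.8)^2 + (-14.8)^2) = sqrt(249.64 + 219.04) = sqrt(468.68) = 21.6490

|z| = 21.6490


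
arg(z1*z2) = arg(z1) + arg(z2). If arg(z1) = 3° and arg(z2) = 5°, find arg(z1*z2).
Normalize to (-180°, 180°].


arg(z1*z2) = 3° + 5° = 8°
Normalized to (-180°, 180°]: 8°

8°


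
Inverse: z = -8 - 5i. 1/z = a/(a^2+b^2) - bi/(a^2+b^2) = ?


|z|^2 = 64+25 = 89
1/z = (-8 + 5i)/89

1/z = -0.0899 + 0.0562i


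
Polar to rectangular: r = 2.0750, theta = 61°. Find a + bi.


a = 2.0750*cos(61°) = 2.0750*0.4848 = 1.0060
b = 2.0750*sin(61°) = 2.0750*0.8746 = 1.8148

1.0060 + 1.8148i


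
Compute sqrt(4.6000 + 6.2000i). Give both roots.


|z| = sqrt(21.16+38.44) = 7.7201
sqrt((|z|+a)/2) = sqrt((7.7201+4.6)/2) = sqrt(6.1601) = 2.4819
sqrt((|z|-a)/2) = sqrt((7.7201-4.6)/2) = sqrt(1.5601) = 1.2490

±(2.4819 + 1.2490i) i.e. 2.4819 + 1.2490i and -2.4819 - 1.2490i


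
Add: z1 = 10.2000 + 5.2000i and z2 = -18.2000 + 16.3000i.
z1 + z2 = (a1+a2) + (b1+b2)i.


Real: 10.2 - 18.2 = -8
Imag: 5.2 + 16.3 = 21.5

-8.0000 + 21.5000i


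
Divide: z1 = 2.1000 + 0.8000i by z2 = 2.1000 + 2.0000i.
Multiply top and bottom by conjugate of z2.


Conjugate of z2 = 2.1000 - 2.0000i
Numerator: (2.1000 + 0.8000i)(2.1000 - 2.0000i) = 6.0100 - 2.5200i
Denominator: 2.1^2 + 2^2 = 8.41
Result = (6.0100 - 2.5200i)/8.41

0.7146 - 0.2996i


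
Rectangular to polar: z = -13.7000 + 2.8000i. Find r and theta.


r = sqrt(187.69+7.84) = sqrt(195.53) = 13.9832
theta = atan2(2.8, -13.7) = 168.4490 degrees

r = 13.9832, theta = 168.4490 degrees


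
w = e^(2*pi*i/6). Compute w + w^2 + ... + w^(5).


With w = e^(2*pi*i/6), all 6 of the 6th roots of unity w^0 = 1, w, ..., w^(5) sum to 0: 1 + w + ... + w^(5) = (1 - w^6)/(1 - w) = 0 since w^6 = 1, w ≠ 1.
Removing the root 1: w + w^2 + ... + w^(5) = 0 - 1 = -1

Sum = -1


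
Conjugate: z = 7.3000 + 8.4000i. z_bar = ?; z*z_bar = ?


z_bar = 7.3000 - 8.4000i
z*z_bar = 7.3^2 + 8.4^2 = 53.29 + 70.56 = 123.85

z_bar = 7.3000 - 8.4000i, z*z_bar = 123.85


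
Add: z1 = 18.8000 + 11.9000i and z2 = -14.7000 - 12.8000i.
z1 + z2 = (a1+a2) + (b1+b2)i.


Real: 18.8 - 14.7 = 4.1
Imag: 11.9 - 12.8 = -0.9

4.1000 - 0.9000i


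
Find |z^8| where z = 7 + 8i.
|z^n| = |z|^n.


|z| = sqrt(49+64) = sqrt(113) = 10.6301
|z^8| = |z|^8 = (sqrt(113))^8 = 113^4 = 163047361

|z^8| = 163047361


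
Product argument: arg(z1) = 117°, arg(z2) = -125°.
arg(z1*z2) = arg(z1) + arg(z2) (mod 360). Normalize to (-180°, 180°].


arg(z1*z2) = 117° - 125° = -8°
Normalized to (-180°, 180°]: -8°

-8°


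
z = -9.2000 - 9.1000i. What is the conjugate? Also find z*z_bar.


z_bar = -9.2000 + 9.1000i
z*z_bar = (-9.2)^2 + (-9.1)^2 = 84.64 + 82.81 = 167.45

z_bar = -9.2000 + 9.1000i, z*z_bar = 167.45


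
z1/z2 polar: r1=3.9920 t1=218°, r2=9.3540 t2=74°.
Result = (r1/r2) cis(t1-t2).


r = 3.9920 / 9.3540 = 0.4268
theta = 218° - 74° = 144° = 144° (mod 360)

0.4268 cis(144°)


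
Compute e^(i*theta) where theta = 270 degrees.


cos(270°) = 0
sin(270°) = -1.0000

e^(i*270°) = 0 - 1.0000i


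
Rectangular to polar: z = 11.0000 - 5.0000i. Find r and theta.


r = sqrt(121+25) = sqrt(146) = 12.0830
theta = atan2(-5, 11) = -24.4440 degrees

r = 12.0830, theta = -24.4440 degrees


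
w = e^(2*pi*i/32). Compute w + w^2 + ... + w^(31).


With w = e^(2*pi*i/32), all 32 of the 32th roots of unity w^0 = 1, w, ..., w^(31) sum to 0: 1 + w + ... + w^(31) = (1 - w^32)/(1 - w) = 0 since w^32 = 1, w ≠ 1.
Removing the root 1: w + w^2 + ... + w^(31) = 0 - 1 = -1

Sum = -1


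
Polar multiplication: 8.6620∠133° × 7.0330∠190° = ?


r = 8.6620 * 7.0330 = 60.9198
theta = 133° + 190° = 323° = 323° (mod 360)

60.9198 cis(323°)


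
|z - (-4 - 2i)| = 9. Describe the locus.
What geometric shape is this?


|z - z0| = r is a circle with center z0 and radius r.
Center = (-4, -2), radius = 9

Circle with center (-4, -2) and radius 9


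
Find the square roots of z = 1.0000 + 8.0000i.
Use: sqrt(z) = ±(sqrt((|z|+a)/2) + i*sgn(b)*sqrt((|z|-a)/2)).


|z| = sqrt(1+64) = 8.0623
sqrt((|z|+a)/2) = sqrt((8.0623+1)/2) = sqrt(4.5311) = 2.1286
sqrt((|z|-a)/2) = sqrt((8.0623-1)/2) = sqrt(3.5311) = 1.8791

±(2.1286 + 1.8791i) i.e. 2.1286 + 1.8791i and -2.1286 - 1.8791i


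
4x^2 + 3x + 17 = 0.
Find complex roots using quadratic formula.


disc = 3^2 - 4*4*17 = 9 - 272 = -263
sqrt(|disc|) = sqrt(263) = 16.2173
Real part = -3/(2*4) = -0.3750
Imag part = 16.2173/(2*4) = 2.0272

-0.3750 ± 2.0272i


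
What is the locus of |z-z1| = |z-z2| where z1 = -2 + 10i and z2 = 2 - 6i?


Equal distances means the locus is the perpendicular bisector of z1 and z2.
Midpoint = ((-2+2)/2, (10+(-6))/2) = (0, 2.0000)

Perpendicular bisector through (0, 2.0000)


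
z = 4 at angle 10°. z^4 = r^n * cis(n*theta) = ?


r^4 = 4^4 = 256
n*theta = 4*10° = 40° = 40° (mod 360)
a = 256*cos(40°) = 196.1074
b = 256*sin(40°) = 164.5536

256 cis(40°) = 196.1074 + 164.5536i


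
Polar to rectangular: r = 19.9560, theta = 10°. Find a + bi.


a = 19.9560*cos(10°) = 19.9560*0.984808 = 19.6528
b = 19.9560*sin(10°) = 19.9560*0.173648 = 3.4653

19.6528 + 3.4653i


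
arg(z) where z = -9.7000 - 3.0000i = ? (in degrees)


Re = -9.7, Im = -3
arg = atan2(-3, -9.7) = -162.8143 degrees

arg(z) = -162.8143 degrees


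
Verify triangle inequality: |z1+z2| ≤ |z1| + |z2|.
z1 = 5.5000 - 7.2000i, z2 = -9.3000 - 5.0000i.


|z1| = sqrt(5.5^2 + (-7.2)^2) = sqrt(82.09) = 9.0604
|z2| = sqrt((-9.3)^2 + (-5)^2) = sqrt(111.49) = 10.5589
z1+z2 = -3.8000 - 12.2000i
|z1+z2| = sqrt(163.28) = 12.7781
|z1|+|z2| = 9.0604 + 10.5589 = 19.6193

|z1+z2| = 12.7781 ≤ |z1|+|z2| = 19.6193 (verified)


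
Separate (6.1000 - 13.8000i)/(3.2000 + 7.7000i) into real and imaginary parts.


Multiply by conjugate: (6.1000 - 13.8000i)(3.2000 - 7.7000i) / (3.2^2 + 7.7^2)
Numerator real = 6.1*3.2 - (13.8)*7.7 = -86.74
Numerator imag = -13.8*3.2 - 6.1*7.7 = -91.13
Denominator = 69.53
Re(z) = -86.74/69.53 = -1.2475
Im(z) = -91.13/69.53 = -1.3107

Re(z) = -1.2475, Im(z) = -1.3107


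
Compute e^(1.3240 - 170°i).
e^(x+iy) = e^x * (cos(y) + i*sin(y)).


e^1.3240 = 3.7584
cos(-170°) = -0.9848
sin(-170°) = -0.17365
Real = 3.7584*(-0.9848) = -3.7013
Imag = 3.7584*(-0.17365) = -0.6526

-3.7013 - 0.6526i


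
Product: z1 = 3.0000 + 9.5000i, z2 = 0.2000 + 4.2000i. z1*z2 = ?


Real = 3*0.2 - 9.5*4.2 = 0.6 - 39.9 = -39.3
Imag = 3*4.2 + 0.2*9.5 = 12.6 + 1.9 = 14.5

-39.3000 + 14.5000i


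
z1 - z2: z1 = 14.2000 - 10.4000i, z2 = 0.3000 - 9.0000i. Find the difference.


Real: 14.2 - 0.3 = 13.9
Imag: -10.4 + 9 = -1.4

13.9000 - 1.4000i


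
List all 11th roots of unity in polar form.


The 11th roots of unity are cis(360k/11°) for k=0..10
Angle step = 360/11 = 32.7273°
Primitive root: cis(32.7273°)
Primitive root = 0.8413 + 0.5406i

11 roots at angles: 0°, 32.7273°, 65.4545°, 98.1818°, 130.9091°, 163.6364°, 196.3636°, 229.0909°, 261.8182°, 294.5455°, 327.2727°


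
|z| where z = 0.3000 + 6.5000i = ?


|z| = sqrt(0.3^2 + 6.5^2) = sqrt(0.09 + 42.25) = sqrt(42.34) = 6.5069

|z| = 6.5069


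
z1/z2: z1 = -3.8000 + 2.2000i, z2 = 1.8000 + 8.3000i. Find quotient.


Conjugate of z2 = 1.8000 - 8.3000i
Numerator: (-3.8000 + 2.2000i)(1.8000 - 8.3000i) = 11.4200 + 35.5000i
Denominator: 1.8^2 + 8.3^2 = 72.13
Result = (11.4200 + 35.5000i)/72.13

0.1583 + 0.4922i


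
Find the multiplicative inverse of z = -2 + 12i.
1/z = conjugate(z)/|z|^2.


|z|^2 = 4+144 = 148
1/z = (-2 - 12i)/148

1/z = -0.0135 - 0.0811i


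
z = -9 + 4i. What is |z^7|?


|z| = sqrt(81+16) = sqrt(97) = 9.8489
|z^7| = |z|^7 = (sqrt(97))^7 = 97^3 * sqrt(97) = 912673*sqrt(97)

|z^7| = 912673*sqrt(97) ≈ 8988786.5965


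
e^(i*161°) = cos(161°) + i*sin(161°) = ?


cos(161°) = -0.9455
sin(161°) = 0.3256

e^(i*161°) = -0.9455 + 0.3256i


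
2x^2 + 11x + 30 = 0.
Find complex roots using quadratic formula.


disc = 11^2 - 4*2*30 = 121 - 240 = -119
sqrt(|disc|) = sqrt(119) = 10.9087
Real part = -11/(2*2) = -2.7500
Imag part = 10.9087/(2*2) = 2.7272

-2.7500 ± 2.7272i


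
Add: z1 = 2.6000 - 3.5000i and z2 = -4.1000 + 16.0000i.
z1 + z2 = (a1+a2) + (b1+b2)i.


Real: 2.6 - 4.1 = -1.5
Imag: -3.5 + 16 = 12.5

-1.5000 + 12.5000i


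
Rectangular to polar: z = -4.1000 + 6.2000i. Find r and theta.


r = sqrt(16.81+38.44) = sqrt(55.25) = 7.4330
theta = atan2(6.2, -4.1) = 123.4763 degrees

r = 7.4330, theta = 123.4763 degrees


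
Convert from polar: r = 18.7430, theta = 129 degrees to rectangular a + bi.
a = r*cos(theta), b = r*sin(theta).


a = 18.7430*cos(129°) = 18.7430*(-0.6293204) = -11.7954
b = 18.7430*sin(129°) = 18.7430*0.777146 = 14.5660

-11.7954 + 14.5660i


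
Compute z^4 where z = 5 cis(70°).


r^4 = 5^4 = 625
n*theta = 4*70° = 280° = 280° (mod 360)
a = 625*cos(280°) = 108.5301
b = 625*sin(280°) = -615.5048

625 cis(280°) = 108.5301 - 615.5048i


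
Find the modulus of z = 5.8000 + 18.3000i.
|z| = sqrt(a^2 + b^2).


|z| = sqrt(5.8^2 + 18.3^2) = sqrt(33.64 + 334.89) = sqrt(368.53) = 19.1971

|z| = 19.1971


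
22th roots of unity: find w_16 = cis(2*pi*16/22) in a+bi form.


Angle = 360*16/22 = 261.8182°
a = cos(261.8182°) = -0.1423
b = sin(261.8182°) = -0.9898

-0.1423 - 0.9898i


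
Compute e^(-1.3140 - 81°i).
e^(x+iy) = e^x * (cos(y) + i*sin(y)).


e^-1.3140 = 0.2687
cos(-81°) = 0.1564
sin(-81°) = -0.9877
Real = 0.2687*0.1564 = 0.0420
Imag = 0.2687*(-0.9877) = -0.2654

0.0420 - 0.2654i


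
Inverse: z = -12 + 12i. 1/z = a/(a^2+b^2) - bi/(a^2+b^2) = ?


|z|^2 = 144+144 = 288
1/z = (-12 - 12i)/288

1/z = -0.0417 - 0.0417i


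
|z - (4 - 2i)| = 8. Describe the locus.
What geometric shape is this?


|z - z0| = r is a circle with center z0 and radius r.
Center = (4, -2), radius = 8

Circle with center (4, -2) and radius 8


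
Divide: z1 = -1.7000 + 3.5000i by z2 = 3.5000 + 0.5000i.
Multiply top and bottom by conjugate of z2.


Conjugate of z2 = 3.5000 - 0.5000i
Numerator: (-1.7000 + 3.5000i)(3.5000 - 0.5000i) = -4.2000 + 13.1000i
Denominator: 3.5^2 + 0.5^2 = 12.5
Result = (-4.2000 + 13.1000i)/12.5

-0.3360 + 1.0480i


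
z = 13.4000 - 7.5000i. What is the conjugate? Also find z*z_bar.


z_bar = 13.4000 + 7.5000i
z*z_bar = 13.4^2 + (-7.5)^2 = 179.56 + 56.25 = 235.81

z_bar = 13.4000 + 7.5000i, z*z_bar = 235.81


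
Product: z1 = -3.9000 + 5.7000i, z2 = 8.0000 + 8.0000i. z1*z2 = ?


Real = -3.9*8 - 5.7*8 = -31.2 - 45.6 = -76.8
Imag = -3.9*8 + 8*5.7 = -31.2 + 45.6 = 14.4

-76.8000 + 14.4000i


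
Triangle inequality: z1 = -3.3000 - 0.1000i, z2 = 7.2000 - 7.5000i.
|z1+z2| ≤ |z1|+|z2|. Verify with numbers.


|z1| = sqrt((-3.3)^2 + (-0.1)^2) = sqrt(10.9) = 3.3015
|z2| = sqrt(7.2^2 + (-7.5)^2) = sqrt(108.09) = 10.3966
z1+z2 = 3.9000 - 7.6000i
|z1+z2| = sqrt(72.97) = 8.5422
|z1|+|z2| = 3.3015 + 10.3966 = 13.6981

|z1+z2| = 8.5422 ≤ |z1|+|z2| = 13.6981 (verified)


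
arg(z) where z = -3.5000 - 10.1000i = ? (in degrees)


Re = -3.5, Im = -10.1
arg = atan2(-10.1, -3.5) = -109.1130 degrees

arg(z) = -109.1130 degrees


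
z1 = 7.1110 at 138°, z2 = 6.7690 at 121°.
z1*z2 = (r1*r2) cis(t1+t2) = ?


r = 7.1110 * 6.7690 = 48.1344
theta = 138° + 121° = 259° = 259° (mod 360)

48.1344 cis(259°)


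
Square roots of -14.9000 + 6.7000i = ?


|z| = sqrt(222.01+44.89) = 16.3371
sqrt((|z|+a)/2) = sqrt((16.3371+(-14.9))/2) = sqrt(0.7185) = 0.8477
sqrt((|z|-a)/2) = sqrt((16.3371-(-14.9))/2) = sqrt(15.6185) = 3.9520

±(0.8477 + 3.9520i) i.e. 0.8477 + 3.9520i and -0.8477 - 3.9520i


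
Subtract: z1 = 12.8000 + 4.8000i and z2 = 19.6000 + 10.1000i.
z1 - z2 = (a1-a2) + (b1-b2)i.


Real: 12.8 - 19.6 = -6.8
Imag: 4.8 - 10.1 = -5.3

-6.8000 - 5.3000i


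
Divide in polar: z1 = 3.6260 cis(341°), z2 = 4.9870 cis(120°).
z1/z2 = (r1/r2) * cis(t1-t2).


r = 3.6260 / 4.9870 = 0.7271
theta = 341° - 120° = 221° = 221° (mod 360)

0.7271 cis(221°)


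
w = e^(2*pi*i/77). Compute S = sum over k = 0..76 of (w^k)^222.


The roots are w_k = w^k with w = e^(2*pi*i/77), and (w^k)^222 = (w^222)^k.
So S = 1 + u + u^2 + ... + u^(76) with u = w^222.
222 = 2*77 + 68, so 222 is not a multiple of 77: u = (w^77)^2 * w^68 = w^68 ≠ 1 (w is a primitive 77th root), while u^77 = (w^77)^222 = 1.
Geometric series: S = (1 - u^77)/(1 - u) = (1 - 1)/(1 - u) = 0

S = 0


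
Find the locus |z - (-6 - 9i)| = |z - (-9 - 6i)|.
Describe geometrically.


Equal distances means the locus is the perpendicular bisector of z1 and z2.
Midpoint = ((-6+(-9))/2, (-9+(-6))/2) = (-7.5000, -7.5000)

Perpendicular bisector through (-7.5000, -7.5000)


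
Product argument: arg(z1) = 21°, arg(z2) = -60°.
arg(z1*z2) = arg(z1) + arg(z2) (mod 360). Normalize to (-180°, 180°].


arg(z1*z2) = 21° - 60° = -39°
Normalized to (-180°, 180°]: -39°

-39°


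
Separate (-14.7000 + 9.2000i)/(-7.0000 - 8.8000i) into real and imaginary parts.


Multiply by conjugate: (-14.7000 + 9.2000i)(-7.0000 + 8.8000i) / ((-7)^2 + (-8.8)^2)
Numerator real = -14.7*(-7) + 9.2*(-8.8) = 21.94
Numerator imag = 9.2*(-7) - (-14.7)*(-8.8) = -193.76
Denominator = 126.44
Re(z) = 21.94/126.44 = 0.1735
Im(z) = -193.76/126.44 = -1.5324

Re(z) = 0.1735, Im(z) = -1.5324


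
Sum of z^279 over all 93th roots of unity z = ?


The roots are w_k = w^k with w = e^(2*pi*i/93), and (w^k)^279 = (w^279)^k.
So S = 1 + u + u^2 + ... + u^(92) with u = w^279.
279 = 3*93 + 0, so 279 is a multiple of 93 and u = (w^93)^3 = 1.
Every one of the 93 terms equals 1: S = 93

S = 93


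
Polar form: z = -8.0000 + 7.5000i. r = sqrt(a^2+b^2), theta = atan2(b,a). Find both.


r = sqrt(64+56.25) = sqrt(120.25) = 10.9659
theta = atan2(7.5, -8) = 136.8476 degrees

r = 10.9659, theta = 136.8476 degrees


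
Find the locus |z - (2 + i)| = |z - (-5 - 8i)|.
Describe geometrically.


Equal distances means the locus is the perpendicular bisector of z1 and z2.
Midpoint = ((2+(-5))/2, (1+(-8))/2) = (-1.5000, -3.5000)

Perpendicular bisector through (-1.5000, -3.5000)


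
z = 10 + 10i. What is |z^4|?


|z| = sqrt(100+100) = sqrt(200) = 14.1421
|z^4| = |z|^4 = (sqrt(200))^4 = 200^2 = 40000

|z^4| = 40000


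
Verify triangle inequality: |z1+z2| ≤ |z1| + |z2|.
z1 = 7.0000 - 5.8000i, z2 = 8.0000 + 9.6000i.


|z1| = sqrt(7^2 + (-5.8)^2) = sqrt(82.64) = 9.0907
|z2| = sqrt(8^2 + 9.6^2) = sqrt(156.16) = 12.4964
z1+z2 = 15.0000 + 3.8000i
|z1+z2| = sqrt(239.44) = 15.4738
|z1|+|z2| = 9.0907 + 12.4964 = 21.5871

|z1+z2| = 15.4738 ≤ |z1|+|z2| = 21.5871 (verified)


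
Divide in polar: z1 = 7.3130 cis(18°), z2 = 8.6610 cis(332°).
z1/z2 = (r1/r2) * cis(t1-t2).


r = 7.3130 / 8.6610 = 0.8444
theta = 18° - 332° = -314° = 46° (mod 360)

0.8444 cis(46°)


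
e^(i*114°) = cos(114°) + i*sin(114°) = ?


cos(114°) = -0.4067
sin(114°) = 0.9135

e^(i*114°) = -0.4067 + 0.9135i


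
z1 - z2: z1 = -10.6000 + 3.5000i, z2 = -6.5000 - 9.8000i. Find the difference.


Real: -10.6 + 6.5 = -4.1
Imag: 3.5 + 9.8 = 13.3

-4.1000 + 13.3000i


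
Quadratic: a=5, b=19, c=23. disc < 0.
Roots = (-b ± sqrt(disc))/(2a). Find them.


disc = 19^2 - 4*5*23 = 361 - 460 = -99
sqrt(|disc|) = sqrt(99) = 9.9499
Real part = -19/(2*5) = -1.9000
Imag part = 9.9499/(2*5) = 0.9950

-1.9000 ± 0.9950i


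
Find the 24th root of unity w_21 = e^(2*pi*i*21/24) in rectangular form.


Angle = 360*21/24 = 315°
a = cos(315°) = 0.7071
b = sin(315°) = -0.7071

0.7071 - 0.7071i


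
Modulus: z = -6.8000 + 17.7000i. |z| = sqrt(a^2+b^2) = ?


|z| = sqrt((-6.8)^2 + 17.7^2) = sqrt(46.24 + 313.29) = sqrt(359.53) = 18.9613

|z| = 18.9613


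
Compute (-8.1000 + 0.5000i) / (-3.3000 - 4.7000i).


Conjugate of z2 = -3.3000 + 4.7000i
Numerator: (-8.1000 + 0.5000i)(-3.3000 + 4.7000i) = 24.3800 - 39.7200i
Denominator: (-3.3)^2 + (-4.7)^2 = 32.98
Result = (24.3800 - 39.7200i)/32.98

0.7392 - 1.2044i


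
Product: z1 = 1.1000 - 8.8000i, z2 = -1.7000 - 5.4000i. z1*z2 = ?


Real = 1.1*(-1.7) - (-8.8)*(-5.4) = -1.87 - 47.52 = -49.39
Imag = 1.1*(-5.4) - (1.7)*(-8.8) = -5.94 + 14.96 = 9.02

-49.3900 + 9.0200i


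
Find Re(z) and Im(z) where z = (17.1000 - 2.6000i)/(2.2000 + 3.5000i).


Multiply by conjugate: (17.1000 - 2.6000i)(2.2000 - 3.5000i) / (2.2^2 + 3.5^2)
Numerator real = 17.1*2.2 - (2.6)*3.5 = 28.52
Numerator imag = -2.6*2.2 - 17.1*3.5 = -65.57
Denominator = 17.09
Re(z) = 28.52/17.09 = 1.6688
Im(z) = -65.57/17.09 = -3.8367

Re(z) = 1.6688, Im(z) = -3.8367


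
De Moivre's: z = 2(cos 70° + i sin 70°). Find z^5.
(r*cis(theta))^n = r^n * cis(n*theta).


r^5 = 2^5 = 32
n*theta = 5*70° = 350° = 350° (mod 360)
a = 32*cos(350°) = 31.5138
b = 32*sin(350°) = -5.5567

32 cis(350°) = 31.5138 - 5.5567i


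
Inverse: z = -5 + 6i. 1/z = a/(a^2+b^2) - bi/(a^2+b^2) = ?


|z|^2 = 25+36 = 61
1/z = (-5 - 6i)/61

1/z = -0.0820 - 0.0984i


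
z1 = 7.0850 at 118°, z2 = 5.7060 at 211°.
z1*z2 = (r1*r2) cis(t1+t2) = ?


r = 7.0850 * 5.7060 = 40.4270
theta = 118° + 211° = 329° = 329° (mod 360)

40.4270 cis(329°)


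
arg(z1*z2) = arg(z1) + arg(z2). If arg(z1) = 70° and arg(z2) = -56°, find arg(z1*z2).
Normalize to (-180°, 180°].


arg(z1*z2) = 70° - 56° = 14°
Normalized to (-180°, 180°]: 14°

14°


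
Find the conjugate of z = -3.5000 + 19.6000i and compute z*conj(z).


z_bar = -3.5000 - 19.6000i
z*z_bar = (-3.5)^2 + 19.6^2 = 12.25 + 384.16 = 396.41

z_bar = -3.5000 - 19.6000i, z*z_bar = 396.41


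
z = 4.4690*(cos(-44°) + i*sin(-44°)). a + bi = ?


a = 4.4690*cos(-44°) = 4.4690*0.71934 = 3.2147
b = 4.4690*sin(-44°) = 4.4690*(-0.69466) = -3.1044

3.2147 - 3.1044i


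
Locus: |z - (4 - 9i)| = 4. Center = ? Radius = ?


|z - z0| = r is a circle with center z0 and radius r.
Center = (4, -9), radius = 4

Circle with center (4, -9) and radius 4


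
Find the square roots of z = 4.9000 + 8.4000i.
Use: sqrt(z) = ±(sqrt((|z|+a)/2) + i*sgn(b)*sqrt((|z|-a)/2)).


|z| = sqrt(24.01+70.56) = 9.7247
sqrt((|z|+a)/2) = sqrt((9.7247+4.9)/2) = sqrt(7.3124) = 2.7041
sqrt((|z|-a)/2) = sqrt((9.7247-4.9)/2) = sqrt(2.4124) = 1.5532

±(2.7041 + 1.5532i) i.e. 2.7041 + 1.5532i and -2.7041 - 1.5532i


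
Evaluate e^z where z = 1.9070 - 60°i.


e^1.9070 = 6.73286
cos(-60°) = 0.5
sin(-60°) = -0.866025
Real = 6.73286*0.5 = 3.3664
Imag = 6.73286*(-0.866025) = -5.8308

3.3664 - 5.8308i


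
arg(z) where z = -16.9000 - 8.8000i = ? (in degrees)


Re = -16.9, Im = -8.8
arg = atan2(-8.8, -16.9) = -152.4936 degrees

arg(z) = -152.4936 degrees


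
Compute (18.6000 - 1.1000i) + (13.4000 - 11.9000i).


Real: 18.6 + 13.4 = 32
Imag: -1.1 - 11.9 = -13

32.0000 - 13.0000i


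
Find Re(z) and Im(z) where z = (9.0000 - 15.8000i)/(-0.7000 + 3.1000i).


Multiply by conjugate: (9.0000 - 15.8000i)(-0.7000 - 3.1000i) / ((-0.7)^2 + 3.1^2)
Numerator real = 9*(-0.7) - (15.8)*3.1 = -55.28
Numerator imag = -15.8*(-0.7) - 9*3.1 = -16.84
Denominator = 10.1
Re(z) = -55.28/10.1 = -5.4733
Im(z) = -16.84/10.1 = -1.6673

Re(z) = -5.4733, Im(z) = -1.6673


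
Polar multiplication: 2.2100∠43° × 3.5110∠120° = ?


r = 2.2100 * 3.5110 = 7.7593
theta = 43° + 120° = 163° = 163° (mod 360)

7.7593 cis(163°)


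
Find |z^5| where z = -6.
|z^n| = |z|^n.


|z| = sqrt(36+0) = sqrt(36) = 6
|z^5| = |z|^5 = 6^5 = 7776

|z^5| = 7776


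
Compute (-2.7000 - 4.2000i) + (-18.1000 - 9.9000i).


Real: -2.7 - 18.1 = -20.8
Imag: -4.2 - 9.9 = -14.1

-20.8000 - 14.1000i


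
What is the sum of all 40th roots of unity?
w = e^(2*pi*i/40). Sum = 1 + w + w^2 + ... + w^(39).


The sum of all 40th roots of unity is 0.
Geometric series: (1 - w^40)/(1 - w) = (1-1)/(1-w) = 0 since w^40 = 1, w ≠ 1.
Alternatively: coefficient of z^39 in z^40 - 1 is 0.

0


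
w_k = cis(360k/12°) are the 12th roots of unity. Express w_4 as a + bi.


Angle = 360*4/12 = 120°
a = cos(120°) = -0.5000
b = sin(120°) = 0.8660

-0.5000 + 0.8660i


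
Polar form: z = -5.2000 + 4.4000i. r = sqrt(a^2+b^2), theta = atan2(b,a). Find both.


r = sqrt(27.04+19.36) = sqrt(46.4) = 6.8118
theta = atan2(4.4, -5.2) = 139.7636 degrees

r = 6.8118, theta = 139.7636 degrees


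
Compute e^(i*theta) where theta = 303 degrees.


cos(303°) = 0.5446
sin(303°) = -0.8387

e^(i*303°) = 0.5446 - 0.8387i


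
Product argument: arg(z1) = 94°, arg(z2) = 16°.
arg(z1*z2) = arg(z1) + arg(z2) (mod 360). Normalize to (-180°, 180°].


arg(z1*z2) = 94° + 16° = 110°
Normalized to (-180°, 180°]: 110°

110°


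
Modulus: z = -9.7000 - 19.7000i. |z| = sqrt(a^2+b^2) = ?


|z| = sqrt((-9.7)^2 + (-19.7)^2) = sqrt(94.09 + 388.09) = sqrt(482.18) = 21.9586

|z| = 21.9586


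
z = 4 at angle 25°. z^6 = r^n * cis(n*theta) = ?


r^6 = 4^6 = 4096
n*theta = 6*25° = 150° = 150° (mod 360)
a = 4096*cos(150°) = -3547.2401
b = 4096*sin(150°) = 2048.0000

4096 cis(150°) = -3547.2401 + 2048.0000i


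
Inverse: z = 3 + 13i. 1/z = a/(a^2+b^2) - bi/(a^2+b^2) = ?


|z|^2 = 9+169 = 178
1/z = (3 - 13i)/178

1/z = 0.0169 - 0.0730i


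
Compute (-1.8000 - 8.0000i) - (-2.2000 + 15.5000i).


Real: -1.8 + 2.2 = 0.4
Imag: -8 - 15.5 = -23.5

0.4000 - 23.5000i


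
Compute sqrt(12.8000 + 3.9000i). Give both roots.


|z| = sqrt(163.84+15.21) = 13.3810
sqrt((|z|+a)/2) = sqrt((13.3810+12.8)/2) = sqrt(13.0905) = 3.6181
sqrt((|z|-a)/2) = sqrt((13.3810-12.8)/2) = sqrt(0.2905) = 0.5390

±(3.6181 + 0.5390i) i.e. 3.6181 + 0.5390i and -3.6181 - 0.5390i


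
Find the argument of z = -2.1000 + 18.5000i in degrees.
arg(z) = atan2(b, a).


Re = -2.1, Im = 18.5
arg = atan2(18.5, -2.1) = 96.4761 degrees

arg(z) = 96.4761 degrees


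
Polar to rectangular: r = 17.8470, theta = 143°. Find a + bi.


a = 17.8470*cos(143°) = 17.8470*(-0.7986355) = -14.2532
b = 17.8470*sin(143°) = 17.8470*0.601815 = 10.7406

-14.2532 + 10.7406i


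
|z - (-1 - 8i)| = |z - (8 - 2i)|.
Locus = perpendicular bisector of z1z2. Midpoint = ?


Equal distances means the locus is the perpendicular bisector of z1 and z2.
Midpoint = ((-1+8)/2, (-8+(-2))/2) = (3.5000, -5.0000)

Perpendicular bisector through (3.5000, -5.0000)


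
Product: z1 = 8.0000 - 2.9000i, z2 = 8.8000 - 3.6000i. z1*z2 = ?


Real = 8*8.8 - (-2.9)*(-3.6) = 70.4 - 10.44 = 59.96
Imag = 8*(-3.6) + 8.8*(-2.9) = -28.8 - (25.52) = -54.32

59.9600 - 54.3200i


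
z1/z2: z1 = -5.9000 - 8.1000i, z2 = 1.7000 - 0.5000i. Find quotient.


Conjugate of z2 = 1.7000 + 0.5000i
Numerator: (-5.9000 - 8.1000i)(1.7000 + 0.5000i) = -5.9800 - 16.7200i
Denominator: 1.7^2 + (-0.5)^2 = 3.14
Result = (-5.9800 - 16.7200i)/3.14

-1.9045 - 5.3248i


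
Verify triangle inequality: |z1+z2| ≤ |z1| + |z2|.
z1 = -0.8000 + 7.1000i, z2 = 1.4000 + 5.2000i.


|z1| = sqrt((-0.8)^2 + 7.1^2) = sqrt(51.05) = 7.1449
|z2| = sqrt(1.4^2 + 5.2^2) = sqrt(29) = 5.3852
z1+z2 = 0.6000 + 12.3000i
|z1+z2| = sqrt(151.65) = 12.3146
|z1|+|z2| = 7.1449 + 5.3852 = 12.5301

|z1+z2| = 12.3146 ≤ |z1|+|z2| = 12.5301 (verified)


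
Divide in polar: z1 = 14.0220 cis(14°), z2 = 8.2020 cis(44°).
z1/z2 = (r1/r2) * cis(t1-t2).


r = 14.0220 / 8.2020 = 1.7096
theta = 14° - 44° = -30° = 330° (mod 360)

1.7096 cis(330°)


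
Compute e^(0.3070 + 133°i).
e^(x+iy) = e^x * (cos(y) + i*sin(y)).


e^0.3070 = 1.35934
cos(133°) = -0.682
sin(133°) = 0.7314
Real = 1.35934*(-0.682) = -0.9271
Imag = 1.35934*0.7314 = 0.9942

-0.9271 + 0.9942i


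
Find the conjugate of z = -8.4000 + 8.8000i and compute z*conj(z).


z_bar = -8.4000 - 8.8000i
z*z_bar = (-8.4)^2 + 8.8^2 = 70.56 + 77.44 = 148

z_bar = -8.4000 - 8.8000i, z*z_bar = 148


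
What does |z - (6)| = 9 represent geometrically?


|z - z0| = r is a circle with center z0 and radius r.
Center = (6, 0), radius = 9

Circle with center (6, 0) and radius 9


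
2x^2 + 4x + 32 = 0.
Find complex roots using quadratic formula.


disc = 4^2 - 4*2*32 = 16 - 256 = -240
sqrt(|disc|) = sqrt(240) = 15.4919
Real part = -4/(2*2) = -1.0000
Imag part = 15.4919/(2*2) = 3.8730

-1.0000 ± 3.8730i


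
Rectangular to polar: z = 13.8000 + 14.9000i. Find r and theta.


r = sqrt(190.44+222.01) = sqrt(412.45) = 20.3089
theta = atan2(14.9, 13.8) = 47.1949 degrees

r = 20.3089, theta = 47.1949 degrees


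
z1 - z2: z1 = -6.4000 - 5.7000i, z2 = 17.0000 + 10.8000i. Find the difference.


Real: -6.4 - 17 = -23.4
Imag: -5.7 - 10.8 = -16.5

-23.4000 - 16.5000i


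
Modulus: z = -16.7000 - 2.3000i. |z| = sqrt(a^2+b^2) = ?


|z| = sqrt((-16.7)^2 + (-2.3)^2) = sqrt(278.89 + 5.29) = sqrt(284.18) = 16.8576

|z| = 16.8576


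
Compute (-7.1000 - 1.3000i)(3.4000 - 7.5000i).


Real = -7.1*3.4 - (-1.3)*(-7.5) = -24.14 - 9.75 = -33.89
Imag = -7.1*(-7.5) + 3.4*(-1.3) = 53.25 - (4.42) = 48.83

-33.8900 + 48.8300i


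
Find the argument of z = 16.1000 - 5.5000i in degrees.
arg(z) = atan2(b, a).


Re = 16.1, Im = -5.5
arg = atan2(-5.5, 16.1) = -18.8609 degrees

arg(z) = -18.8609 degrees


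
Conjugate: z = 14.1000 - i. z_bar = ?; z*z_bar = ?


z_bar = 14.1000 + i
z*z_bar = 14.1^2 + (-1)^2 = 198.81 + 1 = 199.81

z_bar = 14.1000 + i, z*z_bar = 199.81


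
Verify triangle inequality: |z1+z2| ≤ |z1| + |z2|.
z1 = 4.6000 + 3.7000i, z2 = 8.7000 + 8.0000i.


|z1| = sqrt(4.6^2 + 3.7^2) = sqrt(34.85) = 5.9034
|z2| = sqrt(8.7^2 + 8^2) = sqrt(139.69) = 11.8191
z1+z2 = 13.3000 + 11.7000i
|z1+z2| = sqrt(313.78) = 17.7138
|z1|+|z2| = 5.9034 + 11.8191 = 17.7225

|z1+z2| = 17.7138 ≤ |z1|+|z2| = 17.7225 (verified)


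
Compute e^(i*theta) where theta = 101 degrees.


cos(101°) = -0.1908
sin(101°) = 0.9816

e^(i*101°) = -0.1908 + 0.9816i


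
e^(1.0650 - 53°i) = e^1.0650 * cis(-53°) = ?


e^1.0650 = 2.9008
cos(-53°) = 0.60182
sin(-53°) = -0.79864
Real = 2.9008*0.60182 = 1.7458
Imag = 2.9008*(-0.79864) = -2.3167

1.7458 - 2.3167i


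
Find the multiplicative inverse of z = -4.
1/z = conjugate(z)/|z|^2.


|z|^2 = 16+0 = 16
1/z = (-4 - 0i)/16

1/z = -0.2500 + 0i


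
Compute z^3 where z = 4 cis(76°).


r^3 = 4^3 = 64
n*theta = 3*76° = 228° = 228° (mod 360)
a = 64*cos(228°) = -42.8244
b = 64*sin(228°) = -47.5613

64 cis(228°) = -42.8244 - 47.5613i


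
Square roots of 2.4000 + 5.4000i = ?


|z| = sqrt(5.76+29.16) = 5.9093
sqrt((|z|+a)/2) = sqrt((5.9093+2.4)/2) = sqrt(4.1547) = 2.0383
sqrt((|z|-a)/2) = sqrt((5.9093-2.4)/2) = sqrt(1.7547) = 1.3246

±(2.0383 + 1.3246i) i.e. 2.0383 + 1.3246i and -2.0383 - 1.3246i


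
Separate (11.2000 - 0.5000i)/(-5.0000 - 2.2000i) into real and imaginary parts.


Multiply by conjugate: (11.2000 - 0.5000i)(-5.0000 + 2.2000i) / ((-5)^2 + (-2.2)^2)
Numerator real = 11.2*(-5) - (0.5)*(-2.2) = -54.9
Numerator imag = -0.5*(-5) - 11.2*(-2.2) = 27.14
Denominator = 29.84
Re(z) = -54.9/29.84 = -1.8398
Im(z) = 27.14/29.84 = 0.9095

Re(z) = -1.8398, Im(z) = 0.9095


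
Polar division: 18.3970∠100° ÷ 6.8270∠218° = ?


r = 18.3970 / 6.8270 = 2.6947
theta = 100° - 218° = -118° = 242° (mod 360)

2.6947 cis(242°)


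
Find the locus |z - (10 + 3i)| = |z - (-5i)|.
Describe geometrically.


Equal distances means the locus is the perpendicular bisector of z1 and z2.
Midpoint = ((10+0)/2, (3+(-5))/2) = (5.0000, -1.0000)

Perpendicular bisector through (5.0000, -1.0000)


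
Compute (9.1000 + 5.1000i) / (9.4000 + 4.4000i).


Conjugate of z2 = 9.4000 - 4.4000i
Numerator: (9.1000 + 5.1000i)(9.4000 - 4.4000i) = 107.9800 + 7.9000i
Denominator: 9.4^2 + 4.4^2 = 107.72
Result = (107.9800 + 7.9000i)/107.72

1.0024 + 0.0733i


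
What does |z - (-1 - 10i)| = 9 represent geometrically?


|z - z0| = r is a circle with center z0 and radius r.
Center = (-1, -10), radius = 9

Circle with center (-1, -10) and radius 9


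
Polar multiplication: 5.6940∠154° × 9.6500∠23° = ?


r = 5.6940 * 9.6500 = 54.9471
theta = 154° + 23° = 177° = 177° (mod 360)

54.9471 cis(177°)


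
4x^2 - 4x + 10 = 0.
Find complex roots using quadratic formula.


disc = (-4)^2 - 4*4*10 = 16 - 160 = -144
sqrt(|disc|) = sqrt(144) = 12.0000
Real part = 4/(2*4) = 0.5000
Imag part = 12.0000/(2*4) = 1.5000

0.5000 ± 1.5000i


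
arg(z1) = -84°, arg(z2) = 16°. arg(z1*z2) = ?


arg(z1*z2) = -84° + 16° = -68°
Normalized to (-180°, 180°]: -68°

-68°


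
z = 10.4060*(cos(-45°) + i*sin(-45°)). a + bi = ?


a = 10.4060*cos(-45°) = 10.4060*0.70711 = 7.3582
b = 10.4060*sin(-45°) = 10.4060*(-0.70711) = -7.3582

7.3582 - 7.3582i


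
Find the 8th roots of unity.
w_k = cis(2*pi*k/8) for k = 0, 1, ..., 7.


The 8th roots of unity are cis(360k/8°) for k=0..7
Angle step = 360/8 = 45°
Primitive root: cis(45°)
Primitive root = 0.7071 + 0.7071i

8 roots at angles: 0°, 45°, 90°, 135°, 180°, 225°, 270°, 315°


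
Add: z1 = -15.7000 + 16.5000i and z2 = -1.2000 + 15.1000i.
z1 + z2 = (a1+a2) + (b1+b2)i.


Real: -15.7 - 1.2 = -16.9
Imag: 16.5 + 15.1 = 31.6

-16.9000 + 31.6000i


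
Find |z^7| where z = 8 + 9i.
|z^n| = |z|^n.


|z| = sqrt(64+81) = sqrt(145) = 12.0416
|z^7| = |z|^7 = (sqrt(145))^7 = 145^3 * sqrt(145) = 3048625*sqrt(145)

|z^7| = 3048625*sqrt(145) ≈ 36710306.2728


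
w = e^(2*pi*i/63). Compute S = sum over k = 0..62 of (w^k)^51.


The roots are w_k = w^k with w = e^(2*pi*i/63), and (w^k)^51 = (w^51)^k.
So S = 1 + u + u^2 + ... + u^(62) with u = w^51.
51 = 0*63 + 51, so 51 is not a multiple of 63: u = w^51 ≠ 1 (w is a primitive 63th root), while u^63 = (w^63)^51 = 1.
Geometric series: S = (1 - u^63)/(1 - u) = (1 - 1)/(1 - u) = 0

S = 0


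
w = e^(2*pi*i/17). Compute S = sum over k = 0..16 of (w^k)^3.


The roots are w_k = w^k with w = e^(2*pi*i/17), and (w^k)^3 = (w^3)^k.
So S = 1 + u + u^2 + ... + u^(16) with u = w^3.
3 = 0*17 + 3, so 3 is not a multiple of 17: u = w^3 ≠ 1 (w is a primitive 17th root), while u^17 = (w^17)^3 = 1.
Geometric series: S = (1 - u^17)/(1 - u) = (1 - 1)/(1 - u) = 0

S = 0


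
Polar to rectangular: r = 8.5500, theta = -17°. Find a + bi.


a = 8.5500*cos(-17°) = 8.5500*0.9563 = 8.1764
b = 8.5500*sin(-17°) = 8.5500*(-0.29237) = -2.4998

8.1764 - 2.4998i


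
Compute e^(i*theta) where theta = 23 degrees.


cos(23°) = 0.9205
sin(23°) = 0.3907

e^(i*23°) = 0.9205 + 0.3907i


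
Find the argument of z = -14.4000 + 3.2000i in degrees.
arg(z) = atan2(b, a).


Re = -14.4, Im = 3.2
arg = atan2(3.2, -14.4) = 167.4712 degrees

arg(z) = 167.4712 degrees


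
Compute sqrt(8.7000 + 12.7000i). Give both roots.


|z| = sqrt(75.69+161.29) = 15.3942
sqrt((|z|+a)/2) = sqrt((15.3942+8.7)/2) = sqrt(12.0471) = 3.4709
sqrt((|z|-a)/2) = sqrt((15.3942-8.7)/2) = sqrt(3.3471) = 1.8295

±(3.4709 + 1.8295i) i.e. 3.4709 + 1.8295i and -3.4709 - 1.8295i


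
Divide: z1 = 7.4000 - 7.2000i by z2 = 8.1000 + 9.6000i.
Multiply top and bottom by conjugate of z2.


Conjugate of z2 = 8.1000 - 9.6000i
Numerator: (7.4000 - 7.2000i)(8.1000 - 9.6000i) = -9.1800 - 129.3600i
Denominator: 8.1^2 + 9.6^2 = 157.77
Result = (-9.1800 - 129.3600i)/157.77

-0.0582 - 0.8199i


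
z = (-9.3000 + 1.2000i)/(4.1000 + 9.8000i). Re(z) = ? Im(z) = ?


Multiply by conjugate: (-9.3000 + 1.2000i)(4.1000 - 9.8000i) / (4.1^2 + 9.8^2)
Numerator real = -9.3*4.1 + 1.2*9.8 = -26.37
Numerator imag = 1.2*4.1 - (-9.3)*9.8 = 96.06
Denominator = 112.85
Re(z) = -26.37/112.85 = -0.2337
Im(z) = 96.06/112.85 = 0.8512

Re(z) = -0.2337, Im(z) = 0.8512


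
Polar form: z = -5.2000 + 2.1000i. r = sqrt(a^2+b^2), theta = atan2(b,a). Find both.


r = sqrt(27.04+4.41) = sqrt(31.45) = 5.6080
theta = atan2(2.1, -5.2) = 158.0089 degrees

r = 5.6080, theta = 158.0089 degrees


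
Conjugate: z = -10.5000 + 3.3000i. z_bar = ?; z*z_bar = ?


z_bar = -10.5000 - 3.3000i
z*z_bar = (-10.5)^2 + 3.3^2 = 110.25 + 10.89 = 121.14

z_bar = -10.5000 - 3.3000i, z*z_bar = 121.14


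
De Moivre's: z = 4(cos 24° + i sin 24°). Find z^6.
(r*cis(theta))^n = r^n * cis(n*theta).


r^6 = 4^6 = 4096
n*theta = 6*24° = 144° = 144° (mod 360)
a = 4096*cos(144°) = -3313.7336
b = 4096*sin(144°) = 2407.5684

4096 cis(144°) = -3313.7336 + 2407.5684i


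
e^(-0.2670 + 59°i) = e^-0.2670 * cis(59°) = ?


e^-0.2670 = 0.7657
cos(59°) = 0.51504
sin(59°) = 0.85717
Real = 0.7657*0.51504 = 0.3944
Imag = 0.7657*0.85717 = 0.6563

0.3944 + 0.6563i


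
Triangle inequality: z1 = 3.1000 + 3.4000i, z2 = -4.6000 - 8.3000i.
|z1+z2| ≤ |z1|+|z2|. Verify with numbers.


|z1| = sqrt(3.1^2 + 3.4^2) = sqrt(21.17) = 4.6011
|z2| = sqrt((-4.6)^2 + (-8.3)^2) = sqrt(90.05) = 9.4895
z1+z2 = -1.5000 - 4.9000i
|z1+z2| = sqrt(26.26) = 5.1245
|z1|+|z2| = 4.6011 + 9.4895 = 14.0906

|z1+z2| = 5.1245 ≤ |z1|+|z2| = 14.0906 (verified)


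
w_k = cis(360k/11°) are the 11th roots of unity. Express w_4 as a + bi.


Angle = 360*4/11 = 130.9091°
a = cos(130.9091°) = -0.6549
b = sin(130.9091°) = 0.7557

-0.6549 + 0.7557i


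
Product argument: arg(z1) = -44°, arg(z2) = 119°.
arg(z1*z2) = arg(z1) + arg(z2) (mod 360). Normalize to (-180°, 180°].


arg(z1*z2) = -44° + 119° = 75°
Normalized to (-180°, 180°]: 75°

75°


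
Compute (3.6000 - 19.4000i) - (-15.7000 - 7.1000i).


Real: 3.6 + 15.7 = 19.3
Imag: -19.4 + 7.1 = -12.3

19.3000 - 12.3000i


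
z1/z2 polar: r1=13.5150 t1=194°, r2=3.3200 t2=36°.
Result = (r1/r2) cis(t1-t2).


r = 13.5150 / 3.3200 = 4.0708
theta = 194° - 36° = 158° = 158° (mod 360)

4.0708 cis(158°)


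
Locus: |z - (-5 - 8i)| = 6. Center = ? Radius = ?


|z - z0| = r is a circle with center z0 and radius r.
Center = (-5, -8), radius = 6

Circle with center (-5, -8) and radius 6


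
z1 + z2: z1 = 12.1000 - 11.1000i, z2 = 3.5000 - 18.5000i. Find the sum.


Real: 12.1 + 3.5 = 15.6
Imag: -11.1 - 18.5 = -29.6

15.6000 - 29.6000i


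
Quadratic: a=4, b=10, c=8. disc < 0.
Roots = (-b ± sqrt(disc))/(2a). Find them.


disc = 10^2 - 4*4*8 = 100 - 128 = -28
sqrt(|disc|) = sqrt(28) = 5.2915
Real part = -10/(2*4) = -1.2500
Imag part = 5.2915/(2*4) = 0.6614

-1.2500 ± 0.6614i


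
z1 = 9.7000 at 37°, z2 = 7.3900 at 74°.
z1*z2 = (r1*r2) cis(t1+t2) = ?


r = 9.7000 * 7.3900 = 71.6830
theta = 37° + 74° = 111° = 111° (mod 360)

71.6830 cis(111°)


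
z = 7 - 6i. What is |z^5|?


|z| = sqrt(49+36) = sqrt(85) = 9.2195
|z^5| = |z|^5 = (sqrt(85))^5 = 85^2 * sqrt(85) = 7225*sqrt(85)

|z^5| = 7225*sqrt(85) ≈ 66611.2087


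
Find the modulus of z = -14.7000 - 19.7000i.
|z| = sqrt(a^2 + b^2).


|z| = sqrt((-14.7)^2 + (-19.7)^2) = sqrt(216.09 + 388.09) = sqrt(604.18) = 24.5801

|z| = 24.5801


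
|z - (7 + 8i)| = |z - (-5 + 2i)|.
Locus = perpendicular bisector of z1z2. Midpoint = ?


Equal distances means the locus is the perpendicular bisector of z1 and z2.
Midpoint = ((7+(-5))/2, (8+2)/2) = (1.0000, 5.0000)

Perpendicular bisector through (1.0000, 5.0000)


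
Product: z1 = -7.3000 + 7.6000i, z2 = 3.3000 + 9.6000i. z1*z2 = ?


Real = -7.3*3.3 - 7.6*9.6 = -24.09 - 72.96 = -97.05
Imag = -7.3*9.6 + 3.3*7.6 = -70.08 + 25.08 = -45

-97.0500 - 45.0000i


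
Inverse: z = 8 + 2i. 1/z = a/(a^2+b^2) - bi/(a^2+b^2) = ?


|z|^2 = 64+4 = 68
1/z = (8 - 2i)/68

1/z = 0.1176 - 0.0294i


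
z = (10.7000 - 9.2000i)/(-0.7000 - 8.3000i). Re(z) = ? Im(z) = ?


Multiply by conjugate: (10.7000 - 9.2000i)(-0.7000 + 8.3000i) / ((-0.7)^2 + (-8.3)^2)
Numerator real = 10.7*(-0.7) - (9.2)*(-8.3) = 68.87
Numerator imag = -9.2*(-0.7) - 10.7*(-8.3) = 95.25
Denominator = 69.38
Re(z) = 68.87/69.38 = 0.9926
Im(z) = 95.25/69.38 = 1.3729

Re(z) = 0.9926, Im(z) = 1.3729


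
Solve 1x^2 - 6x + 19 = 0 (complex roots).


disc = (-6)^2 - 4*1*19 = 36 - 76 = -40
sqrt(|disc|) = sqrt(40) = 6.3246
Real part = 6/(2*1) = 3.0000
Imag part = 6.3246/(2*1) = 3.1623

3.0000 ± 3.1623i


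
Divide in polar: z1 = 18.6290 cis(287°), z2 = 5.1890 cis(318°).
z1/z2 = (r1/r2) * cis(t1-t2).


r = 18.6290 / 5.1890 = 3.5901
theta = 287° - 318° = -31° = 329° (mod 360)

3.5901 cis(329°)


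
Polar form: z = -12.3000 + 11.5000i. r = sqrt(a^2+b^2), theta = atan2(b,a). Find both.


r = sqrt(151.29+132.25) = sqrt(283.54) = 16.8386
theta = atan2(11.5, -12.3) = 136.9252 degrees

r = 16.8386, theta = 136.9252 degrees
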